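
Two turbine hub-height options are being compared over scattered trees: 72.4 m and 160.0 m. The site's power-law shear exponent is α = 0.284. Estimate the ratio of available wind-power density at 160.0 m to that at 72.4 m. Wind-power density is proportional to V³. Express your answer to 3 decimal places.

Speed ratio: V_B/V_A = (z_B/z_A)^α = (160.0/72.4)^0.284 = (2.2099)^0.284 = 1.25258
Power-density ratio: P_B/P_A = (V_B/V_A)³ = (1.25258)³ = 1.96523

1.965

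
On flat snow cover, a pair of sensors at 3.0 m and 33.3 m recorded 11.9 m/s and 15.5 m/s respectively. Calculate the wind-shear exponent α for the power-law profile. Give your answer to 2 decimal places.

Power law: V₂/V₁ = (z₂/z₁)^α ⇒ α = ln(V₂/V₁) / ln(z₂/z₁)
α = ln(15.5/11.9) / ln(33.3/3.0) = ln(1.3025) / ln(11.1000)
  = 0.26430 / 2.40695 = 0.10981

α ≈ 0.11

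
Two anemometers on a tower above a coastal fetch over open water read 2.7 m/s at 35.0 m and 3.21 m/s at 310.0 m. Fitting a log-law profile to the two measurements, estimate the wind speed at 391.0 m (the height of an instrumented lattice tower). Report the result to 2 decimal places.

Log law: V ∝ ln(z/z₀). From the pair, with r = V₁/V₂ = 0.84112,
ln z₀ = (ln z₁ − r·ln z₂)/(1 − r) = (3.5553 − 0.84112×5.7366)/0.15888 = -7.9923 → z₀ = 0.0003381 m
V₃ = V₁ · ln(z₃/z₀)/ln(z₁/z₀) = 2.7 × 13.9610/11.5477 = 3.2643 m/s

3.26 m/s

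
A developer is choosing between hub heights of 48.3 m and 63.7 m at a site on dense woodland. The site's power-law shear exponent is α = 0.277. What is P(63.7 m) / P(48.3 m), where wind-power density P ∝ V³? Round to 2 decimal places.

Speed ratio: V_B/V_A = (z_B/z_A)^α = (63.7/48.3)^0.277 = (1.3188)^0.277 = 1.07968
Power-density ratio: P_B/P_A = (V_B/V_A)³ = (1.07968)³ = 1.25858

1.26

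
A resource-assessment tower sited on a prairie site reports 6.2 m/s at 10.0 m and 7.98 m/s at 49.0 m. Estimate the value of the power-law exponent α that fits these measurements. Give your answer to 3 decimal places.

α ≈ 0.159

Power law: V₂/V₁ = (z₂/z₁)^α ⇒ α = ln(V₂/V₁) / ln(z₂/z₁)
α = ln(7.98/6.2) / ln(49.0/10.0) = ln(1.2871) / ln(4.9000)
  = 0.25239 / 1.58924 = 0.15881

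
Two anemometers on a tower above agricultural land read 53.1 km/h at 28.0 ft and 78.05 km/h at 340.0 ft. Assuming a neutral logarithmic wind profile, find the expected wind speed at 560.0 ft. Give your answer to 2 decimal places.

83.04 km/h

Log law: V ∝ ln(z/z₀). From the pair, with r = V₁/V₂ = 0.68033,
ln z₀ = (ln z₁ − r·ln z₂)/(1 − r) = (3.3322 − 0.68033×5.8289)/0.31967 = -1.9815 → z₀ = 0.1379 ft
V₃ = V₁ · ln(z₃/z₀)/ln(z₁/z₀) = 53.1 × 8.3094/5.3137 = 83.0364 km/h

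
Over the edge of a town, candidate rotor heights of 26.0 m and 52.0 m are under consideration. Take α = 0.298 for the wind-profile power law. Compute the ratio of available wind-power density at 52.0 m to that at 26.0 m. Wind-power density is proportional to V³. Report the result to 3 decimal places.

Speed ratio: V_B/V_A = (z_B/z_A)^α = (52.0/26.0)^0.298 = (2.0000)^0.298 = 1.22944
Power-density ratio: P_B/P_A = (V_B/V_A)³ = (1.22944)³ = 1.85832

1.858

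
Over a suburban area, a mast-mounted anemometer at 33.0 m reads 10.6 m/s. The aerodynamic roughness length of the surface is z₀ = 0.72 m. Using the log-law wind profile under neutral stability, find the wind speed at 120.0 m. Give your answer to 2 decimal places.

Log law: V(z) ∝ ln(z/z₀), so V₂/V₁ = ln(z₂/z₀) / ln(z₁/z₀).
ln(120.0/0.72) = 5.1160, ln(33.0/0.72) = 3.8250
V₂ = 10.6 × 5.1160/3.8250 = 10.6 × 1.3375 = 14.1776 m/s

14.18 m/s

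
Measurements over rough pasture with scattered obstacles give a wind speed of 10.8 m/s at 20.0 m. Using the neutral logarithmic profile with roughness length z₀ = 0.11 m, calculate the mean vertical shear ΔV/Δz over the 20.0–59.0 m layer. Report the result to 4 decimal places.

0.0576 m/s/m

Log law: V₂ = V₁ · ln(z₂/z₀)/ln(z₁/z₀) = 10.8 × 6.2848/5.2030 = 13.0455 m/s
ΔV/Δz = (13.0455 − 10.8)/(59.0 − 20.0) = 2.2455/39.0000 = 0.05758 m/s/m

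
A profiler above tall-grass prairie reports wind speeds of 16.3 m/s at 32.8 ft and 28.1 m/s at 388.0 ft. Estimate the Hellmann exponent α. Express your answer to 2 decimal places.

Power law: V₂/V₁ = (z₂/z₁)^α ⇒ α = ln(V₂/V₁) / ln(z₂/z₁)
α = ln(28.1/16.3) / ln(388.0/32.8) = ln(1.7239) / ln(11.8293)
  = 0.54460 / 2.47058 = 0.22044

α ≈ 0.22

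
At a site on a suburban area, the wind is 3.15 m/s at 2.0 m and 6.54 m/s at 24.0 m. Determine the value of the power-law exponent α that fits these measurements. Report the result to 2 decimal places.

Power law: V₂/V₁ = (z₂/z₁)^α ⇒ α = ln(V₂/V₁) / ln(z₂/z₁)
α = ln(6.54/3.15) / ln(24.0/2.0) = ln(2.0762) / ln(12.0000)
  = 0.73053 / 2.48491 = 0.29399

α ≈ 0.29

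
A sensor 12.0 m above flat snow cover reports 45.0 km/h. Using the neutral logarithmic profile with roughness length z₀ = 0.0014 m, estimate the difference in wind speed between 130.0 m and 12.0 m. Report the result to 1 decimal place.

11.8 km/h

Log law: V₂ = V₁ · ln(z₂/z₀)/ln(z₁/z₀) = 45.0 × 11.4388/9.0562 = 56.8392 km/h
ΔV = 56.8392 − 45.0 = 11.8392 km/h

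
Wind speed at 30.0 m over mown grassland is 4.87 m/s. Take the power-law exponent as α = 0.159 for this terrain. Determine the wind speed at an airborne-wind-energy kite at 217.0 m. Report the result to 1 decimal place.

6.7 m/s

Power-law profile: V₂ = V₁ · (z₂/z₁)^α
V₂ = 4.87 × (217.0/30.0)^0.159 = 4.87 × (7.2333)^0.159
    = 4.87 × 1.3697 = 6.6706 m/s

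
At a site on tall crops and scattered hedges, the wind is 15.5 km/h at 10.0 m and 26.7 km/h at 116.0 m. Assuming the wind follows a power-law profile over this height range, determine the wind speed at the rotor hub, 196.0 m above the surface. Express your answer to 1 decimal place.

First find α: α = ln(V₂/V₁)/ln(z₂/z₁) = ln(26.7/15.5)/ln(116.0/10.0) = 0.54382/2.45101 = 0.2219
Extrapolate from 116.0 m to 196.0 m: V₃ = 26.7 × (196.0/116.0)^0.2219 = 26.7 × 1.1234 = 29.9954 km/h

30.0 km/h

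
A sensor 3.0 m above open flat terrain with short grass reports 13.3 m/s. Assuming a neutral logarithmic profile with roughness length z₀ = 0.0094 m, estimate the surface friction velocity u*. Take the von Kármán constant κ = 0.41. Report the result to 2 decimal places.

u* ≈ 0.95 m/s

Log law: V(z) = (u*/κ) · ln(z/z₀) ⇒ u* = κ · V / ln(z/z₀)
u* = 0.41 × 13.3 / ln(3.0/0.0094) = 0.41 × 13.3 / 5.7657
   = 5.4530 / 5.7657 = 0.9458 m/s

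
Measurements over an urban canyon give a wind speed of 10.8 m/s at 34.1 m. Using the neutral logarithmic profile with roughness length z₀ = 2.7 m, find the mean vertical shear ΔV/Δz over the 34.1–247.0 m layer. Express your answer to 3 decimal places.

0.040 m/s/m

Log law: V₂ = V₁ · ln(z₂/z₀)/ln(z₁/z₀) = 10.8 × 4.5161/2.5360 = 19.2324 m/s
ΔV/Δz = (19.2324 − 10.8)/(247.0 − 34.1) = 8.4324/212.9000 = 0.03961 m/s/m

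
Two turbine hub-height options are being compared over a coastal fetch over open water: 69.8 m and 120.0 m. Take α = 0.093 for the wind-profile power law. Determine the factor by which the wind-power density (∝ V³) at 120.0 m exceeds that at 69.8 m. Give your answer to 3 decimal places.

1.163

Speed ratio: V_B/V_A = (z_B/z_A)^α = (120.0/69.8)^0.093 = (1.7192)^0.093 = 1.05168
Power-density ratio: P_B/P_A = (V_B/V_A)³ = (1.05168)³ = 1.16320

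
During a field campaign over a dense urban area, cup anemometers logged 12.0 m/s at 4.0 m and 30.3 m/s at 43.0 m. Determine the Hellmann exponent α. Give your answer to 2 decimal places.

Power law: V₂/V₁ = (z₂/z₁)^α ⇒ α = ln(V₂/V₁) / ln(z₂/z₁)
α = ln(30.3/12.0) / ln(43.0/4.0) = ln(2.5250) / ln(10.7500)
  = 0.92624 / 2.37491 = 0.39001

α ≈ 0.39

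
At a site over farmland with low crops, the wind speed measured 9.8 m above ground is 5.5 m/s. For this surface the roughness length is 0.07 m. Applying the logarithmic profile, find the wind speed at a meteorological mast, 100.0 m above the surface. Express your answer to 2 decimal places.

8.09 m/s

Log law: V(z) ∝ ln(z/z₀), so V₂/V₁ = ln(z₂/z₀) / ln(z₁/z₀).
ln(100.0/0.07) = 7.2644, ln(9.8/0.07) = 4.9416
V₂ = 5.5 × 7.2644/4.9416 = 5.5 × 1.4700 = 8.0852 m/s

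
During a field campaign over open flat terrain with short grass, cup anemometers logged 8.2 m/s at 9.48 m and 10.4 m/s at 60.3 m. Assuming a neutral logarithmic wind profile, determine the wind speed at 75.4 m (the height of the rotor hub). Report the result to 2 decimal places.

Log law: V ∝ ln(z/z₀). From the pair, with r = V₁/V₂ = 0.78846,
ln z₀ = (ln z₁ − r·ln z₂)/(1 − r) = (2.2492 − 0.78846×4.0993)/0.21154 = -4.6468 → z₀ = 0.009592 m
V₃ = V₁ · ln(z₃/z₀)/ln(z₁/z₀) = 8.2 × 8.9696/6.8960 = 10.6657 m/s

10.67 m/s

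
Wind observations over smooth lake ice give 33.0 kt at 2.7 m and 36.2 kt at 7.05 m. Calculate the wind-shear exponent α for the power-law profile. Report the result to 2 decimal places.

α ≈ 0.10

Power law: V₂/V₁ = (z₂/z₁)^α ⇒ α = ln(V₂/V₁) / ln(z₂/z₁)
α = ln(36.2/33.0) / ln(7.05/2.7) = ln(1.0970) / ln(2.6111)
  = 0.09255 / 0.95978 = 0.09643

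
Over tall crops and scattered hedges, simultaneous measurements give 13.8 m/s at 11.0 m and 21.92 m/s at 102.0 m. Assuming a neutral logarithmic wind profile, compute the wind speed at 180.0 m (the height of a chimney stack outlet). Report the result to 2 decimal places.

Log law: V ∝ ln(z/z₀). From the pair, with r = V₁/V₂ = 0.62956,
ln z₀ = (ln z₁ − r·ln z₂)/(1 − r) = (2.3979 − 0.62956×4.6250)/0.37044 = -1.3870 → z₀ = 0.2498 m
V₃ = V₁ · ln(z₃/z₀)/ln(z₁/z₀) = 13.8 × 6.5800/3.7849 = 23.9909 m/s

23.99 m/s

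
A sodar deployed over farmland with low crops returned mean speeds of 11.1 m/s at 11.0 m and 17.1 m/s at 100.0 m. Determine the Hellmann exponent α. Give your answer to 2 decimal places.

α ≈ 0.20

Power law: V₂/V₁ = (z₂/z₁)^α ⇒ α = ln(V₂/V₁) / ln(z₂/z₁)
α = ln(17.1/11.1) / ln(100.0/11.0) = ln(1.5405) / ln(9.0909)
  = 0.43213 / 2.20727 = 0.19578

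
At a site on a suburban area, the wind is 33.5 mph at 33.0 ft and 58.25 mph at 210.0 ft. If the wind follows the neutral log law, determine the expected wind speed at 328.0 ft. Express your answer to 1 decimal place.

Log law: V ∝ ln(z/z₀). From the pair, with r = V₁/V₂ = 0.57511,
ln z₀ = (ln z₁ − r·ln z₂)/(1 − r) = (3.4965 − 0.57511×5.3471)/0.42489 = 0.9917 → z₀ = 2.696 ft
V₃ = V₁ · ln(z₃/z₀)/ln(z₁/z₀) = 33.5 × 4.8014/2.5049 = 64.2136 mph

64.2 mph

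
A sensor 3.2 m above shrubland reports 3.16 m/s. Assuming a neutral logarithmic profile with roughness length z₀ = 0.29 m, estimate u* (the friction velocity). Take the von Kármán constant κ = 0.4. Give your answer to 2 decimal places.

u* ≈ 0.53 m/s

Log law: V(z) = (u*/κ) · ln(z/z₀) ⇒ u* = κ · V / ln(z/z₀)
u* = 0.4 × 3.16 / ln(3.2/0.29) = 0.4 × 3.16 / 2.4010
   = 1.2640 / 2.4010 = 0.5264 m/s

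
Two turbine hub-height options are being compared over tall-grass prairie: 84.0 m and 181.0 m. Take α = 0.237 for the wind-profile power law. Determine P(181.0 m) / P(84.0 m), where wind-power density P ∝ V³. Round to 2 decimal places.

Speed ratio: V_B/V_A = (z_B/z_A)^α = (181.0/84.0)^0.237 = (2.1548)^0.237 = 1.19954
Power-density ratio: P_B/P_A = (V_B/V_A)³ = (1.19954)³ = 1.72602

1.73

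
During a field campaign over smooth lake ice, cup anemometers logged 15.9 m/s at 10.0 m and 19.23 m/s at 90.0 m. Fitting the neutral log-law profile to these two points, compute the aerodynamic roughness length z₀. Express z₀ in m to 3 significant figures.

z₀ ≈ 0.000278 m

Log law: V(z) ∝ ln(z/z₀). With r = V₁/V₂ = 15.9/19.23 = 0.82683,
r · ln(z₂/z₀) = ln(z₁/z₀) ⇒ ln z₀ = (ln z₁ − r·ln z₂)/(1 − r)
ln z₀ = (2.30259 − 0.82683×4.49981) / 0.17317 = -8.1887
z₀ = exp(-8.1887) = 0.0002778 m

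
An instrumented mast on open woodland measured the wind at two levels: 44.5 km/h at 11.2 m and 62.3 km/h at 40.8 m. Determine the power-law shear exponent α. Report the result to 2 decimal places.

α ≈ 0.26

Power law: V₂/V₁ = (z₂/z₁)^α ⇒ α = ln(V₂/V₁) / ln(z₂/z₁)
α = ln(62.3/44.5) / ln(40.8/11.2) = ln(1.4000) / ln(3.6429)
  = 0.33647 / 1.29277 = 0.26027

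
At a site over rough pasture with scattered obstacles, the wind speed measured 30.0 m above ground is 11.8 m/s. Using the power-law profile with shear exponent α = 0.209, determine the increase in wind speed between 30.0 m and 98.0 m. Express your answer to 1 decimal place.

3.3 m/s

Power law: V₂ = V₁ · (z₂/z₁)^α = 11.8 × (3.2667)^0.209 = 15.1123 m/s
ΔV = 15.1123 − 11.8 = 3.3123 m/s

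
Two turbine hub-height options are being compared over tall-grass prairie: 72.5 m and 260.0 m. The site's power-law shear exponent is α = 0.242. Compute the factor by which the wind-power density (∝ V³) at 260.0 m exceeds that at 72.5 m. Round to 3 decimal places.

Speed ratio: V_B/V_A = (z_B/z_A)^α = (260.0/72.5)^0.242 = (3.5862)^0.242 = 1.36214
Power-density ratio: P_B/P_A = (V_B/V_A)³ = (1.36214)³ = 2.52735

2.527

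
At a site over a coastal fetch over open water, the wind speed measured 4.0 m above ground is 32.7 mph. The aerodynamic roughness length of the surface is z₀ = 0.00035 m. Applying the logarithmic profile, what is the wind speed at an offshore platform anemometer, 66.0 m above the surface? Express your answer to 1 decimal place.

42.5 mph

Log law: V(z) ∝ ln(z/z₀), so V₂/V₁ = ln(z₂/z₀) / ln(z₁/z₀).
ln(66.0/0.00035) = 12.1472, ln(4.0/0.00035) = 9.3439
V₂ = 32.7 × 12.1472/9.3439 = 32.7 × 1.3000 = 42.5107 mph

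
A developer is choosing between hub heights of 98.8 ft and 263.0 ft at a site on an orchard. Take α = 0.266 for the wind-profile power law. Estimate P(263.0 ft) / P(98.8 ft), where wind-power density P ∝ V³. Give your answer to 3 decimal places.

Speed ratio: V_B/V_A = (z_B/z_A)^α = (263.0/98.8)^0.266 = (2.6619)^0.266 = 1.29749
Power-density ratio: P_B/P_A = (V_B/V_A)³ = (1.29749)³ = 2.18428

2.184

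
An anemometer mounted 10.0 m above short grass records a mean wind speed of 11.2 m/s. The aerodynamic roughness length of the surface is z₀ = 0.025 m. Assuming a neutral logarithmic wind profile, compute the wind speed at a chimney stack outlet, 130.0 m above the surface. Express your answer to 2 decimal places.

15.99 m/s

Log law: V(z) ∝ ln(z/z₀), so V₂/V₁ = ln(z₂/z₀) / ln(z₁/z₀).
ln(130.0/0.025) = 8.5564, ln(10.0/0.025) = 5.9915
V₂ = 11.2 × 8.5564/5.9915 = 11.2 × 1.4281 = 15.9947 m/s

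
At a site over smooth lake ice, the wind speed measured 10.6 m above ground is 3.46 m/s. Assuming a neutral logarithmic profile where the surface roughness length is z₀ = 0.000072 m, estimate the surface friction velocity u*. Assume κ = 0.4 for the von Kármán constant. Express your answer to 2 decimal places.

Log law: V(z) = (u*/κ) · ln(z/z₀) ⇒ u* = κ · V / ln(z/z₀)
u* = 0.4 × 3.46 / ln(10.6/0.000072) = 0.4 × 3.46 / 11.8997
   = 1.3840 / 11.8997 = 0.1163 m/s

u* ≈ 0.12 m/s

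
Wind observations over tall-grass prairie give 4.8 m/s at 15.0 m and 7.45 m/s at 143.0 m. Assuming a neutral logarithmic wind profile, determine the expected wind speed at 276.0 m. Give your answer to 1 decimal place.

8.2 m/s

Log law: V ∝ ln(z/z₀). From the pair, with r = V₁/V₂ = 0.64430,
ln z₀ = (ln z₁ − r·ln z₂)/(1 − r) = (2.7081 − 0.64430×4.9628)/0.35570 = -1.3761 → z₀ = 0.2526 m
V₃ = V₁ · ln(z₃/z₀)/ln(z₁/z₀) = 4.8 × 6.9965/4.0842 = 8.2228 m/s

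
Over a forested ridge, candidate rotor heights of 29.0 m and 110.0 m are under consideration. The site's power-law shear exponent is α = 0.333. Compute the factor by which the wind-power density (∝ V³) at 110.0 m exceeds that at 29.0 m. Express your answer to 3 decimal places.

3.788

Speed ratio: V_B/V_A = (z_B/z_A)^α = (110.0/29.0)^0.333 = (3.7931)^0.333 = 1.55885
Power-density ratio: P_B/P_A = (V_B/V_A)³ = (1.55885)³ = 3.78805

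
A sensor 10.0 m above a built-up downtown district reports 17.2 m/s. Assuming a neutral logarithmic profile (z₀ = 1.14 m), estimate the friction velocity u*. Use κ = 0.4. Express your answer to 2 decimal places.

u* ≈ 3.17 m/s

Log law: V(z) = (u*/κ) · ln(z/z₀) ⇒ u* = κ · V / ln(z/z₀)
u* = 0.4 × 17.2 / ln(10.0/1.14) = 0.4 × 17.2 / 2.1716
   = 6.8800 / 2.1716 = 3.1682 m/s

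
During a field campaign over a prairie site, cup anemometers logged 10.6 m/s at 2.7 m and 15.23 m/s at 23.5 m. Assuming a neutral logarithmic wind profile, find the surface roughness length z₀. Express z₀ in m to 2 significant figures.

z₀ ≈ 0.019 m

Log law: V(z) ∝ ln(z/z₀). With r = V₁/V₂ = 10.6/15.23 = 0.69599,
r · ln(z₂/z₀) = ln(z₁/z₀) ⇒ ln z₀ = (ln z₁ − r·ln z₂)/(1 − r)
ln z₀ = (0.99325 − 0.69599×3.15700) / 0.30401 = -3.9605
z₀ = exp(-3.9605) = 0.01905 m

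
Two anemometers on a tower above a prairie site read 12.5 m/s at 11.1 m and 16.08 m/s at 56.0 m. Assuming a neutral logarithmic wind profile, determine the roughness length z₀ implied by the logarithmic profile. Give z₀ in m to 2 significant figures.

z₀ ≈ 0.039 m

Log law: V(z) ∝ ln(z/z₀). With r = V₁/V₂ = 12.5/16.08 = 0.77736,
r · ln(z₂/z₀) = ln(z₁/z₀) ⇒ ln z₀ = (ln z₁ − r·ln z₂)/(1 − r)
ln z₀ = (2.40695 − 0.77736×4.02535) / 0.22264 = -3.2439
z₀ = exp(-3.2439) = 0.03901 m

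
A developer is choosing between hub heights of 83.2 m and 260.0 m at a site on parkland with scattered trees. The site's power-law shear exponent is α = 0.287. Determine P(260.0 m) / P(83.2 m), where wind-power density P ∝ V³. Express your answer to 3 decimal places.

Speed ratio: V_B/V_A = (z_B/z_A)^α = (260.0/83.2)^0.287 = (3.1250)^0.287 = 1.38683
Power-density ratio: P_B/P_A = (V_B/V_A)³ = (1.38683)³ = 2.66726

2.667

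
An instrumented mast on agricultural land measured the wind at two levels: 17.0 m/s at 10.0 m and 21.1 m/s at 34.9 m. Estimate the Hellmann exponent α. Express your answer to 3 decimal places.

Power law: V₂/V₁ = (z₂/z₁)^α ⇒ α = ln(V₂/V₁) / ln(z₂/z₁)
α = ln(21.1/17.0) / ln(34.9/10.0) = ln(1.2412) / ln(3.4900)
  = 0.21606 / 1.24990 = 0.17286

α ≈ 0.173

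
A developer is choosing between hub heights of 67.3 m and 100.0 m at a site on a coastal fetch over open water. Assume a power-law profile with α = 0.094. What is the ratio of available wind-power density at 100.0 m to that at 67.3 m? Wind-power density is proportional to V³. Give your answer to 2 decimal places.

Speed ratio: V_B/V_A = (z_B/z_A)^α = (100.0/67.3)^0.094 = (1.4859)^0.094 = 1.03793
Power-density ratio: P_B/P_A = (V_B/V_A)³ = (1.03793)³ = 1.11815

1.12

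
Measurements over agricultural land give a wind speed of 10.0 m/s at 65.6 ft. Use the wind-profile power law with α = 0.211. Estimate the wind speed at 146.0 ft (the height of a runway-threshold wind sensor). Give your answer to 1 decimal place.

Power-law profile: V₂ = V₁ · (z₂/z₁)^α
V₂ = 10.0 × (146.0/65.6)^0.211 = 10.0 × (2.2256)^0.211
    = 10.0 × 1.1839 = 11.8389 m/s

11.8 m/s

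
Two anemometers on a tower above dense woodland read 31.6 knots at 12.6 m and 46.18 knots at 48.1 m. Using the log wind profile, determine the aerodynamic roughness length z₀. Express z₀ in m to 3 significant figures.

Log law: V(z) ∝ ln(z/z₀). With r = V₁/V₂ = 31.6/46.18 = 0.68428,
r · ln(z₂/z₀) = ln(z₁/z₀) ⇒ ln z₀ = (ln z₁ − r·ln z₂)/(1 − r)
ln z₀ = (2.53370 − 0.68428×3.87328) / 0.31572 = -0.3697
z₀ = exp(-0.3697) = 0.6910 m

z₀ ≈ 0.691 m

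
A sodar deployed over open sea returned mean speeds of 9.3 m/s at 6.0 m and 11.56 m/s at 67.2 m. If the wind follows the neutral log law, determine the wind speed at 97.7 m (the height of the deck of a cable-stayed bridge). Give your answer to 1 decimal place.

Log law: V ∝ ln(z/z₀). From the pair, with r = V₁/V₂ = 0.80450,
ln z₀ = (ln z₁ − r·ln z₂)/(1 − r) = (1.7918 − 0.80450×4.2077)/0.19550 = -8.1498 → z₀ = 0.0002888 m
V₃ = V₁ · ln(z₃/z₀)/ln(z₁/z₀) = 9.3 × 12.7317/9.9416 = 11.9101 m/s

11.9 m/s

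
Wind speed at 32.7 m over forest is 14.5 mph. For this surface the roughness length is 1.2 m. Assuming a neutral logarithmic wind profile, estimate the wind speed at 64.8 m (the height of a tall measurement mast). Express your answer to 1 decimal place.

Log law: V(z) ∝ ln(z/z₀), so V₂/V₁ = ln(z₂/z₀) / ln(z₁/z₀).
ln(64.8/1.2) = 3.9890, ln(32.7/1.2) = 3.3051
V₂ = 14.5 × 3.9890/3.3051 = 14.5 × 1.2069 = 17.5006 mph

17.5 mph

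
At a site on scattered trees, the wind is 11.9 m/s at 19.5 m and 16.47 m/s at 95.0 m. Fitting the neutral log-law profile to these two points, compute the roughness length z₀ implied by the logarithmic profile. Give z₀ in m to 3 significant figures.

z₀ ≈ 0.316 m

Log law: V(z) ∝ ln(z/z₀). With r = V₁/V₂ = 11.9/16.47 = 0.72253,
r · ln(z₂/z₀) = ln(z₁/z₀) ⇒ ln z₀ = (ln z₁ − r·ln z₂)/(1 − r)
ln z₀ = (2.97041 − 0.72253×4.55388) / 0.27747 = -1.1528
z₀ = exp(-1.1528) = 0.3157 m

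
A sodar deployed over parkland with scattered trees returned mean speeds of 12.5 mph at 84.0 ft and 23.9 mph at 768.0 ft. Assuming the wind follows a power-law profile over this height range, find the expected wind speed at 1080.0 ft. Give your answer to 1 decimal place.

26.4 mph

First find α: α = ln(V₂/V₁)/ln(z₂/z₁) = ln(23.9/12.5)/ln(768.0/84.0) = 0.64815/2.21297 = 0.2929
Extrapolate from 768.0 ft to 1080.0 ft: V₃ = 23.9 × (1080.0/768.0)^0.2929 = 23.9 × 1.1050 = 26.4097 mph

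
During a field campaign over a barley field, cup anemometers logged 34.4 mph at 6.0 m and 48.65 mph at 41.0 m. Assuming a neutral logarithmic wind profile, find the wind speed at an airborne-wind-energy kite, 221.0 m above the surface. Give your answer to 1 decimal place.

Log law: V ∝ ln(z/z₀). From the pair, with r = V₁/V₂ = 0.70709,
ln z₀ = (ln z₁ − r·ln z₂)/(1 − r) = (1.7918 − 0.70709×3.7136)/0.29291 = -2.8476 → z₀ = 0.05799 m
V₃ = V₁ · ln(z₃/z₀)/ln(z₁/z₀) = 34.4 × 8.2457/4.6393 = 61.1410 mph

61.1 mph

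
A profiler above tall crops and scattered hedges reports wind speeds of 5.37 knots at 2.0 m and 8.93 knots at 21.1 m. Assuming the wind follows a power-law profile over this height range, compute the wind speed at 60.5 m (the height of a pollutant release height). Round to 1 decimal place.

First find α: α = ln(V₂/V₁)/ln(z₂/z₁) = ln(8.93/5.37)/ln(21.1/2.0) = 0.50859/2.35613 = 0.2159
Extrapolate from 21.1 m to 60.5 m: V₃ = 8.93 × (60.5/21.1)^0.2159 = 8.93 × 1.2553 = 11.2099 knots

11.2 knots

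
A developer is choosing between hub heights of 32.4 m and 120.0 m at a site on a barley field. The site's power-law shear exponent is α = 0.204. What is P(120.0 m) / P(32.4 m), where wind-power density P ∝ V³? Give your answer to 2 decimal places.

Speed ratio: V_B/V_A = (z_B/z_A)^α = (120.0/32.4)^0.204 = (3.7037)^0.204 = 1.30618
Power-density ratio: P_B/P_A = (V_B/V_A)³ = (1.30618)³ = 2.22846

2.23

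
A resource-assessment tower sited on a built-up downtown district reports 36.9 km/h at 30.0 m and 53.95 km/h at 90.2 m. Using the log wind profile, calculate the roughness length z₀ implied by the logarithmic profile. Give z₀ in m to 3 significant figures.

Log law: V(z) ∝ ln(z/z₀). With r = V₁/V₂ = 36.9/53.95 = 0.68397,
r · ln(z₂/z₀) = ln(z₁/z₀) ⇒ ln z₀ = (ln z₁ − r·ln z₂)/(1 − r)
ln z₀ = (3.40120 − 0.68397×4.50203) / 0.31603 = 1.0188
z₀ = exp(1.0188) = 2.770 m

z₀ ≈ 2.77 m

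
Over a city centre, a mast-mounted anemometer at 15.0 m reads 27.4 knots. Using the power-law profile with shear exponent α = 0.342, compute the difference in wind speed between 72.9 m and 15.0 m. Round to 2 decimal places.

19.65 knots

Power law: V₂ = V₁ · (z₂/z₁)^α = 27.4 × (4.8600)^0.342 = 47.0522 knots
ΔV = 47.0522 − 27.4 = 19.6522 knots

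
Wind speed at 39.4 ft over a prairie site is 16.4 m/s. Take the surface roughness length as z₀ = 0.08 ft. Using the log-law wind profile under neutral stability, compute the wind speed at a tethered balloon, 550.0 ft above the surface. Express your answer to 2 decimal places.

Log law: V(z) ∝ ln(z/z₀), so V₂/V₁ = ln(z₂/z₀) / ln(z₁/z₀).
ln(550.0/0.08) = 8.8356, ln(39.4/0.08) = 6.1995
V₂ = 16.4 × 8.8356/6.1995 = 16.4 × 1.4252 = 23.3736 m/s

23.37 m/s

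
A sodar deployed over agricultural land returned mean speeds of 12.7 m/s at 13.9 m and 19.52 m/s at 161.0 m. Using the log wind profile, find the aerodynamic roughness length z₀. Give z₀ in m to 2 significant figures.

Log law: V(z) ∝ ln(z/z₀). With r = V₁/V₂ = 12.7/19.52 = 0.65061,
r · ln(z₂/z₀) = ln(z₁/z₀) ⇒ ln z₀ = (ln z₁ − r·ln z₂)/(1 − r)
ln z₀ = (2.63189 − 0.65061×5.08140) / 0.34939 = -1.9295
z₀ = exp(-1.9295) = 0.1452 m

z₀ ≈ 0.15 m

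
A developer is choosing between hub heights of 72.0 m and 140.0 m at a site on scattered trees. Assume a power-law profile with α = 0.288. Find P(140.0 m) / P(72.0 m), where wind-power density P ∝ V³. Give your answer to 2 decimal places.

Speed ratio: V_B/V_A = (z_B/z_A)^α = (140.0/72.0)^0.288 = (1.9444)^0.288 = 1.21108
Power-density ratio: P_B/P_A = (V_B/V_A)³ = (1.21108)³ = 1.77631

1.78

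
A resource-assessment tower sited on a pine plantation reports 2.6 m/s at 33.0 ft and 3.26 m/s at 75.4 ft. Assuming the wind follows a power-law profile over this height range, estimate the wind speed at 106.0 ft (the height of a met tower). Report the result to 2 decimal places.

First find α: α = ln(V₂/V₁)/ln(z₂/z₁) = ln(3.26/2.6)/ln(75.4/33.0) = 0.22622/0.82630 = 0.2738
Extrapolate from 75.4 ft to 106.0 ft: V₃ = 3.26 × (106.0/75.4)^0.2738 = 3.26 × 1.0977 = 3.5786 m/s

3.58 m/s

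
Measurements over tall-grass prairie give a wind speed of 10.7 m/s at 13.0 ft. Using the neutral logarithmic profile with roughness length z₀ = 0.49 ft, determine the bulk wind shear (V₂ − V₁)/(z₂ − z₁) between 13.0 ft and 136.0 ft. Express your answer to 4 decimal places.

0.0623 m/s/ft

Log law: V₂ = V₁ · ln(z₂/z₀)/ln(z₁/z₀) = 10.7 × 5.6260/3.2783 = 18.3626 m/s
ΔV/Δz = (18.3626 − 10.7)/(136.0 − 13.0) = 7.6626/123.0000 = 0.06230 m/s/ft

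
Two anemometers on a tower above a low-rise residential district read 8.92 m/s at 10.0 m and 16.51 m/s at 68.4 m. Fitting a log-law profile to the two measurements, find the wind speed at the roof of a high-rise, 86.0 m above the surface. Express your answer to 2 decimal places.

Log law: V ∝ ln(z/z₀). From the pair, with r = V₁/V₂ = 0.54028,
ln z₀ = (ln z₁ − r·ln z₂)/(1 − r) = (2.3026 − 0.54028×4.2254)/0.45972 = 0.0429 → z₀ = 1.044 m
V₃ = V₁ · ln(z₃/z₀)/ln(z₁/z₀) = 8.92 × 4.4115/2.2597 = 17.4139 m/s

17.41 m/s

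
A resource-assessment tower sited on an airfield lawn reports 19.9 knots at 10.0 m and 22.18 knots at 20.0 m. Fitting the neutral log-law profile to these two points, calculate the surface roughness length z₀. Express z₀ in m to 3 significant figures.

Log law: V(z) ∝ ln(z/z₀). With r = V₁/V₂ = 19.9/22.18 = 0.89720,
r · ln(z₂/z₀) = ln(z₁/z₀) ⇒ ln z₀ = (ln z₁ − r·ln z₂)/(1 − r)
ln z₀ = (2.30259 − 0.89720×2.99573) / 0.10280 = -3.7473
z₀ = exp(-3.7473) = 0.02358 m

z₀ ≈ 0.0236 m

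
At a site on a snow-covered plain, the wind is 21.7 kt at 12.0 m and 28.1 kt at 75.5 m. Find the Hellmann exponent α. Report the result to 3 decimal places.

α ≈ 0.141

Power law: V₂/V₁ = (z₂/z₁)^α ⇒ α = ln(V₂/V₁) / ln(z₂/z₁)
α = ln(28.1/21.7) / ln(75.5/12.0) = ln(1.2949) / ln(6.2917)
  = 0.25846 / 1.83923 = 0.14053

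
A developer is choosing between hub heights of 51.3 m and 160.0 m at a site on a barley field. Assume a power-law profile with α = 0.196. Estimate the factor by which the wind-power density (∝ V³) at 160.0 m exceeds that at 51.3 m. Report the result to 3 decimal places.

Speed ratio: V_B/V_A = (z_B/z_A)^α = (160.0/51.3)^0.196 = (3.1189)^0.196 = 1.24975
Power-density ratio: P_B/P_A = (V_B/V_A)³ = (1.24975)³ = 1.95197

1.952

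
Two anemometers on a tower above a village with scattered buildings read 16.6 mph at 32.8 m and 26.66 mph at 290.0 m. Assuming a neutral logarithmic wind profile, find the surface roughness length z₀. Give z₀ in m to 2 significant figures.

Log law: V(z) ∝ ln(z/z₀). With r = V₁/V₂ = 16.6/26.66 = 0.62266,
r · ln(z₂/z₀) = ln(z₁/z₀) ⇒ ln z₀ = (ln z₁ − r·ln z₂)/(1 − r)
ln z₀ = (3.49043 − 0.62266×5.66988) / 0.37734 = -0.1059
z₀ = exp(-0.1059) = 0.8995 m

z₀ ≈ 0.90 m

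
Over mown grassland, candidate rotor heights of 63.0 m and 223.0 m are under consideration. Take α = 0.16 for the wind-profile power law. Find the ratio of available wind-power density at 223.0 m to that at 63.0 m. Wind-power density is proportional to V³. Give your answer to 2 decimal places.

1.83

Speed ratio: V_B/V_A = (z_B/z_A)^α = (223.0/63.0)^0.16 = (3.5397)^0.16 = 1.22415
Power-density ratio: P_B/P_A = (V_B/V_A)³ = (1.22415)³ = 1.83444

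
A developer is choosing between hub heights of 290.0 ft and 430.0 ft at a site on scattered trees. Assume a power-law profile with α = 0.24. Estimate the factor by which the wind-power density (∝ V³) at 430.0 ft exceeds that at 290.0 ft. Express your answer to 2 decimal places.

1.33

Speed ratio: V_B/V_A = (z_B/z_A)^α = (430.0/290.0)^0.24 = (1.4828)^0.24 = 1.09915
Power-density ratio: P_B/P_A = (V_B/V_A)³ = (1.09915)³ = 1.32792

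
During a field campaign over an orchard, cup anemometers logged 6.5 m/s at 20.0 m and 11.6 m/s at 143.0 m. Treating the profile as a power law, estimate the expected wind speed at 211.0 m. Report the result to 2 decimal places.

13.01 m/s

First find α: α = ln(V₂/V₁)/ln(z₂/z₁) = ln(11.6/6.5)/ln(143.0/20.0) = 0.57920/1.96711 = 0.2944
Extrapolate from 143.0 m to 211.0 m: V₃ = 11.6 × (211.0/143.0)^0.2944 = 11.6 × 1.1214 = 13.0078 m/s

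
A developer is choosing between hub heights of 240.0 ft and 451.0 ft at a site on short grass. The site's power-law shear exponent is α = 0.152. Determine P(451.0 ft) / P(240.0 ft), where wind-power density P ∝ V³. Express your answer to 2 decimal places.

1.33

Speed ratio: V_B/V_A = (z_B/z_A)^α = (451.0/240.0)^0.152 = (1.8792)^0.152 = 1.10063
Power-density ratio: P_B/P_A = (V_B/V_A)³ = (1.10063)³ = 1.33330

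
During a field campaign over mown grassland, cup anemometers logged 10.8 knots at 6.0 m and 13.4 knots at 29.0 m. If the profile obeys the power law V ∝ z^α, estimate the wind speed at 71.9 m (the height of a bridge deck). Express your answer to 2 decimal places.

First find α: α = ln(V₂/V₁)/ln(z₂/z₁) = ln(13.4/10.8)/ln(29.0/6.0) = 0.21571/1.57554 = 0.1369
Extrapolate from 29.0 m to 71.9 m: V₃ = 13.4 × (71.9/29.0)^0.1369 = 13.4 × 1.1324 = 15.1738 knots

15.17 knots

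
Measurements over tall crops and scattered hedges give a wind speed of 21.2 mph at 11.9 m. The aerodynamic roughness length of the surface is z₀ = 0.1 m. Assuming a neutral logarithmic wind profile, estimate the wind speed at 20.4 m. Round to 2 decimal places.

Log law: V(z) ∝ ln(z/z₀), so V₂/V₁ = ln(z₂/z₀) / ln(z₁/z₀).
ln(20.4/0.1) = 5.3181, ln(11.9/0.1) = 4.7791
V₂ = 21.2 × 5.3181/4.7791 = 21.2 × 1.1128 = 23.5910 mph

23.59 mph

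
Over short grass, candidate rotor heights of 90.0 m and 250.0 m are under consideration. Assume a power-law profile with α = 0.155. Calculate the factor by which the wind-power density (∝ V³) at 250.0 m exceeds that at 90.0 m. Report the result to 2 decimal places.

Speed ratio: V_B/V_A = (z_B/z_A)^α = (250.0/90.0)^0.155 = (2.7778)^0.155 = 1.17158
Power-density ratio: P_B/P_A = (V_B/V_A)³ = (1.17158)³ = 1.60812

1.61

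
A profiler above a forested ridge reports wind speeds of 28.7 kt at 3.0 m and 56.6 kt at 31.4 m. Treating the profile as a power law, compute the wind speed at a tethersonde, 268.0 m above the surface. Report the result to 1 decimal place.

105.2 kt

First find α: α = ln(V₂/V₁)/ln(z₂/z₁) = ln(56.6/28.7)/ln(31.4/3.0) = 0.67911/2.34820 = 0.2892
Extrapolate from 31.4 m to 268.0 m: V₃ = 56.6 × (268.0/31.4)^0.2892 = 56.6 × 1.8591 = 105.2268 kt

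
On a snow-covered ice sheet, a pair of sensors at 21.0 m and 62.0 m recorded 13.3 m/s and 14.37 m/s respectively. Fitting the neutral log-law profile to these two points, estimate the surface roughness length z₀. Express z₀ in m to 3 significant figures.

z₀ ≈ 0.0000301 m

Log law: V(z) ∝ ln(z/z₀). With r = V₁/V₂ = 13.3/14.37 = 0.92554,
r · ln(z₂/z₀) = ln(z₁/z₀) ⇒ ln z₀ = (ln z₁ − r·ln z₂)/(1 − r)
ln z₀ = (3.04452 − 0.92554×4.12713) / 0.07446 = -10.4122
z₀ = exp(-10.4122) = 0.00003006 m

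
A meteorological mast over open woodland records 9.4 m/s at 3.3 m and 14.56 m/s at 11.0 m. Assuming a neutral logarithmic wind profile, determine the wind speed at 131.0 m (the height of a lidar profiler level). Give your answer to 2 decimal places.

25.18 m/s

Log law: V ∝ ln(z/z₀). From the pair, with r = V₁/V₂ = 0.64560,
ln z₀ = (ln z₁ − r·ln z₂)/(1 − r) = (1.1939 − 0.64560×2.3979)/0.35440 = -0.9994 → z₀ = 0.3681 m
V₃ = V₁ · ln(z₃/z₀)/ln(z₁/z₀) = 9.4 × 5.8746/2.1933 = 25.1772 m/s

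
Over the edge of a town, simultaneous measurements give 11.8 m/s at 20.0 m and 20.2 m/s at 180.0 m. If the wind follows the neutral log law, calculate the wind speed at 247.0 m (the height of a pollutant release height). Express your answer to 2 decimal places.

21.41 m/s

Log law: V ∝ ln(z/z₀). From the pair, with r = V₁/V₂ = 0.58416,
ln z₀ = (ln z₁ − r·ln z₂)/(1 − r) = (2.9957 − 0.58416×5.1930)/0.41584 = -0.0908 → z₀ = 0.9132 m
V₃ = V₁ · ln(z₃/z₀)/ln(z₁/z₀) = 11.8 × 5.6002/3.0866 = 21.4097 m/s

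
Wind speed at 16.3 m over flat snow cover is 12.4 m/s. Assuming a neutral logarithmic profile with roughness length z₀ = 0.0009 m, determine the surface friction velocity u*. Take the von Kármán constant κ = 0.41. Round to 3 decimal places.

u* ≈ 0.519 m/s

Log law: V(z) = (u*/κ) · ln(z/z₀) ⇒ u* = κ · V / ln(z/z₀)
u* = 0.41 × 12.4 / ln(16.3/0.0009) = 0.41 × 12.4 / 9.8043
   = 5.0840 / 9.8043 = 0.5185 m/s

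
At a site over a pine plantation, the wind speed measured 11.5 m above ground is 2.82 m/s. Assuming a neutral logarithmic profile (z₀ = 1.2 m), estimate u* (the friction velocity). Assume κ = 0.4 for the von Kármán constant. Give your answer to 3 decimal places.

u* ≈ 0.499 m/s

Log law: V(z) = (u*/κ) · ln(z/z₀) ⇒ u* = κ · V / ln(z/z₀)
u* = 0.4 × 2.82 / ln(11.5/1.2) = 0.4 × 2.82 / 2.2600
   = 1.1280 / 2.2600 = 0.4991 m/s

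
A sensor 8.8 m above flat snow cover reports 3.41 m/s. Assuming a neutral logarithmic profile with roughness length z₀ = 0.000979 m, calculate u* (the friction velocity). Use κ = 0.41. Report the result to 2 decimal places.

Log law: V(z) = (u*/κ) · ln(z/z₀) ⇒ u* = κ · V / ln(z/z₀)
u* = 0.41 × 3.41 / ln(8.8/0.000979) = 0.41 × 3.41 / 9.1037
   = 1.3981 / 9.1037 = 0.1536 m/s

u* ≈ 0.15 m/s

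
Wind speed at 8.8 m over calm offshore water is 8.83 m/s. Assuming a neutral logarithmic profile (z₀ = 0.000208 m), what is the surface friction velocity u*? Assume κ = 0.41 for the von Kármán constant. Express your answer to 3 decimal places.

Log law: V(z) = (u*/κ) · ln(z/z₀) ⇒ u* = κ · V / ln(z/z₀)
u* = 0.41 × 8.83 / ln(8.8/0.000208) = 0.41 × 8.83 / 10.6527
   = 3.6203 / 10.6527 = 0.3398 m/s

u* ≈ 0.340 m/s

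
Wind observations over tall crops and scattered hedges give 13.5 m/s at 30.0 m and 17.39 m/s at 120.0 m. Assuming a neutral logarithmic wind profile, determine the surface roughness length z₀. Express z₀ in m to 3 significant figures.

z₀ ≈ 0.244 m

Log law: V(z) ∝ ln(z/z₀). With r = V₁/V₂ = 13.5/17.39 = 0.77631,
r · ln(z₂/z₀) = ln(z₁/z₀) ⇒ ln z₀ = (ln z₁ − r·ln z₂)/(1 − r)
ln z₀ = (3.40120 − 0.77631×4.78749) / 0.22369 = -1.4098
z₀ = exp(-1.4098) = 0.2442 m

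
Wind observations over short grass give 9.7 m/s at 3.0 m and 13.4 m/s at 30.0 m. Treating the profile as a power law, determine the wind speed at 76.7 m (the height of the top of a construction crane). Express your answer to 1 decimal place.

First find α: α = ln(V₂/V₁)/ln(z₂/z₁) = ln(13.4/9.7)/ln(30.0/3.0) = 0.32313/2.30259 = 0.1403
Extrapolate from 30.0 m to 76.7 m: V₃ = 13.4 × (76.7/30.0)^0.1403 = 13.4 × 1.1408 = 15.2867 m/s

15.3 m/s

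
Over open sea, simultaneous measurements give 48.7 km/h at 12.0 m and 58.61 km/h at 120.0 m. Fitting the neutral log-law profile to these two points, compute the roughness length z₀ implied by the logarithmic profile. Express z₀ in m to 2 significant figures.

z₀ ≈ 0.00015 m

Log law: V(z) ∝ ln(z/z₀). With r = V₁/V₂ = 48.7/58.61 = 0.83092,
r · ln(z₂/z₀) = ln(z₁/z₀) ⇒ ln z₀ = (ln z₁ − r·ln z₂)/(1 − r)
ln z₀ = (2.48491 − 0.83092×4.78749) / 0.16908 = -8.8305
z₀ = exp(-8.8305) = 0.0001462 m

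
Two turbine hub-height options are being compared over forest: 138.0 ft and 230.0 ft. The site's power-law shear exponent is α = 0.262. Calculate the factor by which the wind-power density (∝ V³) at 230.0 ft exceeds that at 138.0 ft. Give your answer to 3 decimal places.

Speed ratio: V_B/V_A = (z_B/z_A)^α = (230.0/138.0)^0.262 = (1.6667)^0.262 = 1.14321
Power-density ratio: P_B/P_A = (V_B/V_A)³ = (1.14321)³ = 1.49408

1.494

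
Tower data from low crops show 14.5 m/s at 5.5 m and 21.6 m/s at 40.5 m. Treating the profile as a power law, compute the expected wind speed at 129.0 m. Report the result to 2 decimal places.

27.22 m/s

First find α: α = ln(V₂/V₁)/ln(z₂/z₁) = ln(21.6/14.5)/ln(40.5/5.5) = 0.39854/1.99655 = 0.1996
Extrapolate from 40.5 m to 129.0 m: V₃ = 21.6 × (129.0/40.5)^0.1996 = 21.6 × 1.2602 = 27.2200 m/s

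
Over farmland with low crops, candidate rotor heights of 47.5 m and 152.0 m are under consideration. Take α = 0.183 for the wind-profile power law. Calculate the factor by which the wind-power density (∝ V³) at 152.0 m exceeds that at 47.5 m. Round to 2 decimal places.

1.89

Speed ratio: V_B/V_A = (z_B/z_A)^α = (152.0/47.5)^0.183 = (3.2000)^0.183 = 1.23721
Power-density ratio: P_B/P_A = (V_B/V_A)³ = (1.23721)³ = 1.89377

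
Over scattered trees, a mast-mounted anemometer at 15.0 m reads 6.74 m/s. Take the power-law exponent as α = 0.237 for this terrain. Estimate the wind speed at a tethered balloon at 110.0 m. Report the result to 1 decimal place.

Power-law profile: V₂ = V₁ · (z₂/z₁)^α
V₂ = 6.74 × (110.0/15.0)^0.237 = 6.74 × (7.3333)^0.237
    = 6.74 × 1.6035 = 10.8078 m/s

10.8 m/s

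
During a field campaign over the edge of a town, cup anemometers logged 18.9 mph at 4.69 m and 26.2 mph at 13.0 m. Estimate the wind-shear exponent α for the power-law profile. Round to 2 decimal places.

Power law: V₂/V₁ = (z₂/z₁)^α ⇒ α = ln(V₂/V₁) / ln(z₂/z₁)
α = ln(26.2/18.9) / ln(13.0/4.69) = ln(1.3862) / ln(2.7719)
  = 0.32660 / 1.01952 = 0.32035

α ≈ 0.32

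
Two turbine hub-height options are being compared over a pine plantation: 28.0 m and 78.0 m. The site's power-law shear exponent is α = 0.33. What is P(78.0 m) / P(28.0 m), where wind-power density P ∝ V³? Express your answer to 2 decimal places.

Speed ratio: V_B/V_A = (z_B/z_A)^α = (78.0/28.0)^0.33 = (2.7857)^0.33 = 1.40226
Power-density ratio: P_B/P_A = (V_B/V_A)³ = (1.40226)³ = 2.75732

2.76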